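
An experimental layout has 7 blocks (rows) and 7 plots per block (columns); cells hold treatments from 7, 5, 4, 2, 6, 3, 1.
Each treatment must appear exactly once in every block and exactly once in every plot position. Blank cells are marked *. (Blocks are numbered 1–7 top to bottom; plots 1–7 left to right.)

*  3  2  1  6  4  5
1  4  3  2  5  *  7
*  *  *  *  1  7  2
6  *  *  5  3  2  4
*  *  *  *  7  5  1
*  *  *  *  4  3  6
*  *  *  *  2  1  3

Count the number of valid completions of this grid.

8

Block 1, plot 1: eliminating its block and plot leaves {7}.
Block 2, plot 6: eliminating its block and plot leaves {6}.
Block 3, plot 1: eliminating its block and plot leaves {5, 4, 3}.
Block 3, plot 2: eliminating its block and plot leaves {5, 6}.
Block 3, plot 3: eliminating its block and plot leaves {5, 4, 6}.
Block 3, plot 4: eliminating its block and plot leaves {4, 6, 3}.
Block 4, plot 2: eliminating its block and plot leaves {7, 1}.
Block 4, plot 3: eliminating its block and plot leaves {7, 1}.
Block 5, plot 1: eliminating its block and plot leaves {4, 2, 3}.
Block 5, plot 2: eliminating its block and plot leaves {2, 6}.
Block 5, plot 3: eliminating its block and plot leaves {4, 6}.
Block 5, plot 4: eliminating its block and plot leaves {4, 6, 3}.
Block 6, plot 1: eliminating its block and plot leaves {7, 5, 2}.
Block 6, plot 2: eliminating its block and plot leaves {7, 5, 2, 1}.
Block 6, plot 3: eliminating its block and plot leaves {7, 5, 1}.
Block 6, plot 4: eliminating its block and plot leaves {7}.
Block 7, plot 1: eliminating its block and plot leaves {7, 5, 4}.
Block 7, plot 2: eliminating its block and plot leaves {7, 5, 6}.
Block 7, plot 3: eliminating its block and plot leaves {7, 5, 4, 6}.
Block 7, plot 4: eliminating its block and plot leaves {7, 4, 6}.
Enumerating the assignments across these blanks that avoid any block or plot repeat gives 8 completions.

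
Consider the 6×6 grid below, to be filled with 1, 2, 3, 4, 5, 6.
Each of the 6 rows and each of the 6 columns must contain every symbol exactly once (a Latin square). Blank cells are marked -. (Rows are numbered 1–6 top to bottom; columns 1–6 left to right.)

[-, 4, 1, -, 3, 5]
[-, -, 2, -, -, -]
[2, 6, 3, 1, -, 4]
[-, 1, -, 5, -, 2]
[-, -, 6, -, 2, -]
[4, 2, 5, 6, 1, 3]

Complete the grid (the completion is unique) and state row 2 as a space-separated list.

1 5 2 3 4 6

Row 1, column 1: row 1 has {1, 3, 4, 5} and column 1 has {2, 4}, leaving only 6.
Row 1, column 4: row 1 has {1, 3, 4, 5, 6} and column 4 has {1, 5, 6}, leaving only 2.
Row 3, column 5: row 3 has {1, 2, 3, 4, 6} and column 5 has {1, 2, 3}, leaving only 5.
Row 4, column 1: row 4 has {1, 2, 5} and column 1 has {2, 4, 6}, leaving only 3.
Row 4, column 3: row 4 has {1, 2, 3, 5} and column 3 has {1, 2, 3, 5, 6}, leaving only 4.
Row 4, column 5: row 4 has {1, 2, 3, 4, 5} and column 5 has {1, 2, 3, 5}, leaving only 6.
Row 2, column 5: row 2 has {2} and column 5 has {1, 2, 3, 5, 6}, leaving only 4.
Row 2, column 4: row 2 has {2, 4} and column 4 has {1, 2, 5, 6}, leaving only 3.
Row 2, column 2: row 2 has {2, 3, 4} and column 2 has {1, 2, 4, 6}, leaving only 5.
Row 2, column 1: row 2 has {2, 3, 4, 5} and column 1 has {2, 3, 4, 6}, leaving only 1.
Row 2, column 6: row 2 has {1, 2, 3, 4, 5} and column 6 has {2, 3, 4, 5}, leaving only 6.
So row 2 reads: 1 5 2 3 4 6.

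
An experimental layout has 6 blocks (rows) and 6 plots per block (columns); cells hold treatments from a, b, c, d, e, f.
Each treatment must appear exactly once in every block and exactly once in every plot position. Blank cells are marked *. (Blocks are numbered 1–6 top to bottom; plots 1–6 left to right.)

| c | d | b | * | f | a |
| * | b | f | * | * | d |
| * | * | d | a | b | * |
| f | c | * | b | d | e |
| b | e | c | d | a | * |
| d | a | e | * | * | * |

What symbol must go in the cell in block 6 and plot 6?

b

Block 1, plot 4: block 1 has {a, b, c, d, f} and plot 4 has {a, b, d}, leaving only e.
Block 2, plot 4: block 2 has {b, d, f} and plot 4 has {a, b, d, e}, leaving only c.
Block 2, plot 5: block 2 has {b, c, d, f} and plot 5 has {a, b, d, f}, leaving only e.
Block 2, plot 1: block 2 has {b, c, d, e, f} and plot 1 has {b, c, d, f}, leaving only a.
Block 3, plot 1: block 3 has {a, b, d} and plot 1 has {a, b, c, d, f}, leaving only e.
Block 3, plot 2: block 3 has {a, b, d, e} and plot 2 has {a, b, c, d, e}, leaving only f.
Block 3, plot 6: block 3 has {a, b, d, e, f} and plot 6 has {a, d, e}, leaving only c.
Block 4, plot 3: block 4 has {b, c, d, e, f} and plot 3 has {b, c, d, e, f}, leaving only a.
Block 5, plot 6: block 5 has {a, b, c, d, e} and plot 6 has {a, c, d, e}, leaving only f.
Block 6 already has {a, d, e} and plot 6 already has {a, c, d, e, f}, so block 6, plot 6 must be b.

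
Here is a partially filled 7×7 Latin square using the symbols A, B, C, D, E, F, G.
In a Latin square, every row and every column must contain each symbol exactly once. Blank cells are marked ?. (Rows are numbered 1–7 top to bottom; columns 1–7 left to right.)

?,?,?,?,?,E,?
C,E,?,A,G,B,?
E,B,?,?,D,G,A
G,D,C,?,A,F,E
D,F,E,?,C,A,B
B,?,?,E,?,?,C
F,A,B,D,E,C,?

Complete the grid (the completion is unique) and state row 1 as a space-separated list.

Row 1, column 1: row 1 has {E} and column 1 has {B, C, D, E, F, G}, leaving only A.
Row 3, column 3: row 3 has {A, B, D, E, G} and column 3 has {B, C, E}, leaving only F.
Row 2, column 3: row 2 has {A, B, C, E, G} and column 3 has {B, C, E, F}, leaving only D.
Row 1, column 3: row 1 has {A, E} and column 3 has {B, C, D, E, F}, leaving only G.
Row 1, column 2: row 1 has {A, E, G} and column 2 has {A, B, D, E, F}, leaving only C.
Row 2, column 7: row 2 has {A, B, C, D, E, G} and column 7 has {A, B, C, E}, leaving only F.
Row 1, column 7: row 1 has {A, C, E, G} and column 7 has {A, B, C, E, F}, leaving only D.
Row 3, column 4: row 3 has {A, B, D, E, F, G} and column 4 has {A, D, E}, leaving only C.
Row 4, column 4: row 4 has {A, C, D, E, F, G} and column 4 has {A, C, D, E}, leaving only B.
Row 1, column 4: row 1 has {A, C, D, E, G} and column 4 has {A, B, C, D, E}, leaving only F.
Row 1, column 5: row 1 has {A, C, D, E, F, G} and column 5 has {A, C, D, E, G}, leaving only B.
So row 1 reads: A C G F B E D.

A C G F B E D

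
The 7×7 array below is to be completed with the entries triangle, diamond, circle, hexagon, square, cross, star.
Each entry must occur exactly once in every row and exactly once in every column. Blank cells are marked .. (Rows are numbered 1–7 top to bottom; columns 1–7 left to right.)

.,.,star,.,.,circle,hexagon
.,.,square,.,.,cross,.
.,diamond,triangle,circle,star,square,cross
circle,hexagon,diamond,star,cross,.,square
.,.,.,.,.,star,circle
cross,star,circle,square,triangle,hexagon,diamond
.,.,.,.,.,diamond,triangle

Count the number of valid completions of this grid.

Row 1, column 1: eliminating its row and column leaves {triangle, diamond, square}.
Row 1, column 2: eliminating its row and column leaves {triangle, square, cross}.
Row 1, column 4: eliminating its row and column leaves {triangle, diamond, cross}.
Row 1, column 5: eliminating its row and column leaves {diamond, square}.
Row 2, column 1: eliminating its row and column leaves {triangle, diamond, hexagon, star}.
Row 2, column 2: eliminating its row and column leaves {triangle, circle}.
Row 2, column 4: eliminating its row and column leaves {triangle, diamond, hexagon}.
Row 2, column 5: eliminating its row and column leaves {diamond, circle, hexagon}.
Row 2, column 7: eliminating its row and column leaves {star}.
Row 3, column 1: eliminating its row and column leaves {hexagon}.
Row 4, column 6: eliminating its row and column leaves {triangle}.
Row 5, column 1: eliminating its row and column leaves {triangle, diamond, hexagon, square}.
Row 5, column 2: eliminating its row and column leaves {triangle, square, cross}.
Row 5, column 3: eliminating its row and column leaves {hexagon, cross}.
Row 5, column 4: eliminating its row and column leaves {triangle, diamond, hexagon, cross}.
Row 5, column 5: eliminating its row and column leaves {diamond, hexagon, square}.
Row 7, column 1: eliminating its row and column leaves {hexagon, square, star}.
Row 7, column 2: eliminating its row and column leaves {circle, square, cross}.
Row 7, column 3: eliminating its row and column leaves {hexagon, cross}.
Row 7, column 4: eliminating its row and column leaves {hexagon, cross}.
Row 7, column 5: eliminating its row and column leaves {circle, hexagon, square}.
Enumerating the assignments across these blanks that avoid any row or column repeat gives 11 completions.

11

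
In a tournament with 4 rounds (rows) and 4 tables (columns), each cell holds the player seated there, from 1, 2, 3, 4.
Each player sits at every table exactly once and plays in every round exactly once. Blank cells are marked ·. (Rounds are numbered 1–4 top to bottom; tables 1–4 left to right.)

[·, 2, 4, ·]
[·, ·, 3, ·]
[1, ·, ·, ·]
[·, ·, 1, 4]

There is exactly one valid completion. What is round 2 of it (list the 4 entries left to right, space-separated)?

4 1 3 2

Round 1, table 1: round 1 has {2, 4} and table 1 has {1}, leaving only 3.
Round 1, table 4: round 1 has {2, 3, 4} and table 4 has {4}, leaving only 1.
Round 2, table 4: round 2 has {3} and table 4 has {1, 4}, leaving only 2.
Round 2, table 1: round 2 has {2, 3} and table 1 has {1, 3}, leaving only 4.
Round 2, table 2: round 2 has {2, 3, 4} and table 2 has {2}, leaving only 1.
So round 2 reads: 4 1 3 2.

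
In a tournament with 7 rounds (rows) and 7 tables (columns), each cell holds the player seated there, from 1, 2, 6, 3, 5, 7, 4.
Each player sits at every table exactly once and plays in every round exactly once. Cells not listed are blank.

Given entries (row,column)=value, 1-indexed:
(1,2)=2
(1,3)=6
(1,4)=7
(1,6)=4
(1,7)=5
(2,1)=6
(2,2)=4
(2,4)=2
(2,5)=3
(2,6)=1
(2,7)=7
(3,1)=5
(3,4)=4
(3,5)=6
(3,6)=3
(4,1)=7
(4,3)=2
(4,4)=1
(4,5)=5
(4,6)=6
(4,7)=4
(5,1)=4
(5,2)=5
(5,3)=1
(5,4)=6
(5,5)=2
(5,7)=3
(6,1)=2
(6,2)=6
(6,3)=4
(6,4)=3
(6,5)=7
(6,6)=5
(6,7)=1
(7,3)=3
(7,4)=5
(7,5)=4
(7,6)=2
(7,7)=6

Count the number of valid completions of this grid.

Round 1, table 1: eliminating its round and table leaves {1, 3}.
Round 1, table 5: eliminating its round and table leaves {1}.
Round 2, table 3: eliminating its round and table leaves {5}.
Round 3, table 2: eliminating its round and table leaves {1, 7}.
Round 3, table 3: eliminating its round and table leaves {7}.
Round 3, table 7: eliminating its round and table leaves {2}.
Round 4, table 2: eliminating its round and table leaves {3}.
Round 5, table 6: eliminating its round and table leaves {7}.
Round 7, table 1: eliminating its round and table leaves {1}.
Round 7, table 2: eliminating its round and table leaves {1, 7}.
Only one assignment across all blanks avoids any round or table repeat, giving 1 completion.

1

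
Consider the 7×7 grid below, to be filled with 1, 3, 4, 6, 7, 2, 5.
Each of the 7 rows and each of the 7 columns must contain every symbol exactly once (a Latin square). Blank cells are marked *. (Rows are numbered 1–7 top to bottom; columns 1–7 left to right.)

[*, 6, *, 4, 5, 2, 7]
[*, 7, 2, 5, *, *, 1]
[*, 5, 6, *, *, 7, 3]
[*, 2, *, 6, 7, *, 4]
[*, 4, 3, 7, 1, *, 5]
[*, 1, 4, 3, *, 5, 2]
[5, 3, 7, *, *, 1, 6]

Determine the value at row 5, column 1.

2

Row 1, column 3: row 1 has {4, 6, 7, 2, 5} and column 3 has {3, 4, 6, 7, 2}, leaving only 1.
Row 1, column 1: row 1 has {1, 4, 6, 7, 2, 5} and column 1 has {5}, leaving only 3.
Row 4, column 1: row 4 has {4, 6, 7, 2} and column 1 has {3, 5}, leaving only 1.
Row 4, column 3: row 4 has {1, 4, 6, 7, 2} and column 3 has {1, 3, 4, 6, 7, 2}, leaving only 5.
Row 4, column 6: row 4 has {1, 4, 6, 7, 2, 5} and column 6 has {1, 7, 2, 5}, leaving only 3.
Row 5, column 6: row 5 has {1, 3, 4, 7, 5} and column 6 has {1, 3, 7, 2, 5}, leaving only 6.
Row 5 already has {1, 3, 4, 6, 7, 5} and column 1 already has {1, 3, 5}, so row 5, column 1 must be 2.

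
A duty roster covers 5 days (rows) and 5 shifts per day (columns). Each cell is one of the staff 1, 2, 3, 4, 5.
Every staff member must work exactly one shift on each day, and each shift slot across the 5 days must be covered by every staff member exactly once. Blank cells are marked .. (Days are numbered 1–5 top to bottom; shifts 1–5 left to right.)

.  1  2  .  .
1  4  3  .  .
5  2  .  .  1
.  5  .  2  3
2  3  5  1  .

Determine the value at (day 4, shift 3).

1

Day 2, shift 4: day 2 has {1, 3, 4} and shift 4 has {1, 2}, leaving only 5.
Day 2, shift 5: day 2 has {1, 3, 4, 5} and shift 5 has {1, 3}, leaving only 2.
Day 3, shift 3: day 3 has {1, 2, 5} and shift 3 has {2, 3, 5}, leaving only 4.
Day 4 already has {2, 3, 5} and shift 3 already has {2, 3, 4, 5}, so day 4, shift 3 must be 1.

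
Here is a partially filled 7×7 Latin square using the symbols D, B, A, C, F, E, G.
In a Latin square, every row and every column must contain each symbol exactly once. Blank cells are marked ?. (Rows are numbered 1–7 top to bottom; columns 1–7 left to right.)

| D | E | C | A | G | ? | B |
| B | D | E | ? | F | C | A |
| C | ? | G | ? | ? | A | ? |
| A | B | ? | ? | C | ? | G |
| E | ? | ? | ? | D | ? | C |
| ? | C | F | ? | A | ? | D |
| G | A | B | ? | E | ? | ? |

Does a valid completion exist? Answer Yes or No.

Row 6, column 1: row 6 together with column 1 already contain {D, B, A, C, F, E, G} — every symbol — so nothing can go there. The grid has no valid completion.

No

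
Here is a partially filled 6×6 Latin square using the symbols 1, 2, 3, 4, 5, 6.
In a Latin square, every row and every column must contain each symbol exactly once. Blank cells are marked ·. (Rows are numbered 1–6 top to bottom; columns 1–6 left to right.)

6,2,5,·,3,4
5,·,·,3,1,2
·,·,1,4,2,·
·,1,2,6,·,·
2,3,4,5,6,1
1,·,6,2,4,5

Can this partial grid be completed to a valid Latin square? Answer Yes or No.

Row 2, column 3: row 2 together with column 3 already contain {1, 2, 3, 4, 5, 6} — every symbol — so nothing can go there. The grid has no valid completion.

No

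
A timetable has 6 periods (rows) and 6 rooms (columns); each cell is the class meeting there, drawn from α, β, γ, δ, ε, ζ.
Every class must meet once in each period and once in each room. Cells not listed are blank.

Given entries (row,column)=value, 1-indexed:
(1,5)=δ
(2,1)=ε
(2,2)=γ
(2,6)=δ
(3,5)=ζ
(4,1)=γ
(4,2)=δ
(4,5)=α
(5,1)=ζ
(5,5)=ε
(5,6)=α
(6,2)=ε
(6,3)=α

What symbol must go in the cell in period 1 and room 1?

Period 2, room 5: period 2 has {γ, δ, ε} and room 5 has {α, δ, ε, ζ}, leaving only β.
Period 2, room 3: period 2 has {β, γ, δ, ε} and room 3 has {α}, leaving only ζ.
Period 2, room 4: period 2 has {β, γ, δ, ε, ζ} and room 4 has {}, leaving only α.
Period 5, room 2: period 5 has {α, ε, ζ} and room 2 has {γ, δ, ε}, leaving only β.
Period 3, room 2: period 3 has {ζ} and room 2 has {β, γ, δ, ε}, leaving only α.
Period 1, room 2: period 1 has {δ} and room 2 has {α, β, γ, δ, ε}, leaving only ζ.
Period 6, room 5: period 6 has {α, ε} and room 5 has {α, β, δ, ε, ζ}, leaving only γ.
Period 1, room 1 is narrowed to {α, β}.
If it were β, then period 6, room 1 would be left with no valid symbol.
So period 1, room 1 must be α.

α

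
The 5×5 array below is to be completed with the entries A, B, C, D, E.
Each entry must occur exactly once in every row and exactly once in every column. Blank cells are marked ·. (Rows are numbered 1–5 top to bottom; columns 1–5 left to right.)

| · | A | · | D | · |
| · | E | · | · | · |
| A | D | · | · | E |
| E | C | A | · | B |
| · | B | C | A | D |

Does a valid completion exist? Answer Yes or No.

No

Row 4, column 4: row 4 together with column 4 already contain {A, B, C, D, E} — every symbol — so nothing can go there. The grid has no valid completion.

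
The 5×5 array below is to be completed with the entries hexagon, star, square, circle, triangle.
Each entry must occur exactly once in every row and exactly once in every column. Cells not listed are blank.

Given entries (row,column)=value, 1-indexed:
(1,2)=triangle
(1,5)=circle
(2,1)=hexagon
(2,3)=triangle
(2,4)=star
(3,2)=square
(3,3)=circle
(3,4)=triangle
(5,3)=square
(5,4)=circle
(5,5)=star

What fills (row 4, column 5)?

Row 2, column 2: row 2 has {hexagon, star, triangle} and column 2 has {square, triangle}, leaving only circle.
Row 2, column 5: row 2 has {hexagon, star, circle, triangle} and column 5 has {star, circle}, leaving only square.
Row 3, column 1: row 3 has {square, circle, triangle} and column 1 has {hexagon}, leaving only star.
Row 1, column 1: row 1 has {circle, triangle} and column 1 has {hexagon, star}, leaving only square.
Row 1, column 4: row 1 has {square, circle, triangle} and column 4 has {star, circle, triangle}, leaving only hexagon.
Row 1, column 3: row 1 has {hexagon, square, circle, triangle} and column 3 has {square, circle, triangle}, leaving only star.
Row 3, column 5: row 3 has {star, square, circle, triangle} and column 5 has {star, square, circle}, leaving only hexagon.
Row 4 already has {} and column 5 already has {hexagon, star, square, circle}, so row 4, column 5 must be triangle.

triangle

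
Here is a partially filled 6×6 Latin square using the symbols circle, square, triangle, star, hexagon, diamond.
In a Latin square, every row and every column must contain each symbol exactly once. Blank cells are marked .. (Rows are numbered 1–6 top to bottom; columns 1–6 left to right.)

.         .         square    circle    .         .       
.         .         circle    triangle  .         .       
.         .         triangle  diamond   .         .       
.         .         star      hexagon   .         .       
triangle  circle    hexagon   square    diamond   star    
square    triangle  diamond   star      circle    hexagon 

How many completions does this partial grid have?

Row 1, column 1: eliminating its row and column leaves {star, hexagon, diamond}.
Row 1, column 2: eliminating its row and column leaves {star, hexagon, diamond}.
Row 1, column 5: eliminating its row and column leaves {triangle, star, hexagon}.
Row 1, column 6: eliminating its row and column leaves {triangle, diamond}.
Row 2, column 1: eliminating its row and column leaves {star, hexagon, diamond}.
Row 2, column 2: eliminating its row and column leaves {square, star, hexagon, diamond}.
Row 2, column 5: eliminating its row and column leaves {square, star, hexagon}.
Row 2, column 6: eliminating its row and column leaves {square, diamond}.
Row 3, column 1: eliminating its row and column leaves {circle, star, hexagon}.
Row 3, column 2: eliminating its row and column leaves {square, star, hexagon}.
Row 3, column 5: eliminating its row and column leaves {square, star, hexagon}.
Row 3, column 6: eliminating its row and column leaves {circle, square}.
Row 4, column 1: eliminating its row and column leaves {circle, diamond}.
Row 4, column 2: eliminating its row and column leaves {square, diamond}.
Row 4, column 5: eliminating its row and column leaves {square, triangle}.
Row 4, column 6: eliminating its row and column leaves {circle, square, triangle, diamond}.
Enumerating the assignments across these blanks that avoid any row or column repeat gives 12 completions.

12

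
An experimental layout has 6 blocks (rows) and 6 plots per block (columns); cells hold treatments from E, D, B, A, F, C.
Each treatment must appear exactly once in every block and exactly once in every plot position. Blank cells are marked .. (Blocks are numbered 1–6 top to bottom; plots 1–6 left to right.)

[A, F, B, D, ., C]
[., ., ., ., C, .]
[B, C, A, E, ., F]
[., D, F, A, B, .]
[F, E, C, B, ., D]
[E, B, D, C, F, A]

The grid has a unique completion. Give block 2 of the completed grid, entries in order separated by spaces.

D A E F C B

Block 2, plot 1: block 2 has {C} and plot 1 has {E, B, A, F}, leaving only D.
Block 2, plot 2: block 2 has {D, C} and plot 2 has {E, D, B, F, C}, leaving only A.
Block 2, plot 3: block 2 has {D, A, C} and plot 3 has {D, B, A, F, C}, leaving only E.
Block 2, plot 4: block 2 has {E, D, A, C} and plot 4 has {E, D, B, A, C}, leaving only F.
Block 2, plot 6: block 2 has {E, D, A, F, C} and plot 6 has {D, A, F, C}, leaving only B.
So block 2 reads: D A E F C B.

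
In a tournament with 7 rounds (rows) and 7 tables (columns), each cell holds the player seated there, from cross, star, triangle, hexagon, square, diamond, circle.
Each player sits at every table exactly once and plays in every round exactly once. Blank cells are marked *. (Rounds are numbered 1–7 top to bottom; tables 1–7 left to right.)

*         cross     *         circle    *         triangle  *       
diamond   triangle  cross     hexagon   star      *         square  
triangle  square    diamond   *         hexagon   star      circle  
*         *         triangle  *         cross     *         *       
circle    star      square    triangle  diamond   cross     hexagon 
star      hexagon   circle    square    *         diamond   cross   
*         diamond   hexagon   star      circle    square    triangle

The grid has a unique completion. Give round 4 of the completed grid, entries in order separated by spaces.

Round 4, table 2: round 4 has {cross, triangle} and table 2 has {cross, star, triangle, hexagon, square, diamond}, leaving only circle.
Round 4, table 4: round 4 has {cross, triangle, circle} and table 4 has {star, triangle, hexagon, square, circle}, leaving only diamond.
Round 4, table 6: round 4 has {cross, triangle, diamond, circle} and table 6 has {cross, star, triangle, square, diamond}, leaving only hexagon.
Round 4, table 1: round 4 has {cross, triangle, hexagon, diamond, circle} and table 1 has {star, triangle, diamond, circle}, leaving only square.
Round 4, table 7: round 4 has {cross, triangle, hexagon, square, diamond, circle} and table 7 has {cross, triangle, hexagon, square, circle}, leaving only star.
So round 4 reads: square circle triangle diamond cross hexagon star.

square circle triangle diamond cross hexagon star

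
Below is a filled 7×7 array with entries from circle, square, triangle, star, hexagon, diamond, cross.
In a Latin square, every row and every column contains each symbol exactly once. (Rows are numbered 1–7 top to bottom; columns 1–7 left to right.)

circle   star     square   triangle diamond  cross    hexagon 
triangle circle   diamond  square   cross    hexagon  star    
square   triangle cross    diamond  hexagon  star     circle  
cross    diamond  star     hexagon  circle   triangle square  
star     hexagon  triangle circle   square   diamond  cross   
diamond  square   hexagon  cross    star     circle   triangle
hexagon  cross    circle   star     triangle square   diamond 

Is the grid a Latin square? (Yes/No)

Each row is a permutation of the 7 symbols, and so is each column.

Yes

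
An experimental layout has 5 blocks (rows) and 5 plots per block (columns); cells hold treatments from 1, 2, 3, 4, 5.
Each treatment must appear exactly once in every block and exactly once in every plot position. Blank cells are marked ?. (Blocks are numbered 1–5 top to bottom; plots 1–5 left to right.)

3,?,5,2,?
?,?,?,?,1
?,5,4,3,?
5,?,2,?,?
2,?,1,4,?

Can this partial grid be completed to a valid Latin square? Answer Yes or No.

Yes

No block or plot among the givens repeats a symbol, and propagating forced cells runs into no contradiction.
One valid completion exists (for instance, 3 1 5 2 4 / 4 2 3 5 1 / 1 5 4 3 2 / 5 4 2 1 3 / 2 3 1 4 5).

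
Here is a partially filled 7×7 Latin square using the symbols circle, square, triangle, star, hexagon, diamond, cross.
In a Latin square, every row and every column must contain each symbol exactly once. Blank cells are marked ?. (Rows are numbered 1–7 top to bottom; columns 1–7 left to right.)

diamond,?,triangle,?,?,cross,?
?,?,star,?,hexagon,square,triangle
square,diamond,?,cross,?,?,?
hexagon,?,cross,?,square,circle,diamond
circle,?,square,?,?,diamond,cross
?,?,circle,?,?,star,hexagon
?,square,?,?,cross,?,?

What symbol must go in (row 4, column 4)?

Row 2, column 1: row 2 has {square, triangle, star, hexagon} and column 1 has {circle, square, hexagon, diamond}, leaving only cross.
Row 2, column 2: row 2 has {square, triangle, star, hexagon, cross} and column 2 has {square, diamond}, leaving only circle.
Row 2, column 4: row 2 has {circle, square, triangle, star, hexagon, cross} and column 4 has {cross}, leaving only diamond.
Row 3, column 3: row 3 has {square, diamond, cross} and column 3 has {circle, square, triangle, star, cross}, leaving only hexagon.
Row 3, column 6: row 3 has {square, hexagon, diamond, cross} and column 6 has {circle, square, star, diamond, cross}, leaving only triangle.
Row 6, column 1: row 6 has {circle, star, hexagon} and column 1 has {circle, square, hexagon, diamond, cross}, leaving only triangle.
Row 6, column 2: row 6 has {circle, triangle, star, hexagon} and column 2 has {circle, square, diamond}, leaving only cross.
Row 6, column 4: row 6 has {circle, triangle, star, hexagon, cross} and column 4 has {diamond, cross}, leaving only square.
Row 6, column 5: row 6 has {circle, square, triangle, star, hexagon, cross} and column 5 has {square, hexagon, cross}, leaving only diamond.
Row 7, column 1: row 7 has {square, cross} and column 1 has {circle, square, triangle, hexagon, diamond, cross}, leaving only star.
Row 7, column 3: row 7 has {square, star, cross} and column 3 has {circle, square, triangle, star, hexagon, cross}, leaving only diamond.
Row 7, column 6: row 7 has {square, star, diamond, cross} and column 6 has {circle, square, triangle, star, diamond, cross}, leaving only hexagon.
Row 7, column 7: row 7 has {square, star, hexagon, diamond, cross} and column 7 has {triangle, hexagon, diamond, cross}, leaving only circle.
Row 3, column 7: row 3 has {square, triangle, hexagon, diamond, cross} and column 7 has {circle, triangle, hexagon, diamond, cross}, leaving only star.
Row 1, column 7: row 1 has {triangle, diamond, cross} and column 7 has {circle, triangle, star, hexagon, diamond, cross}, leaving only square.
Row 3, column 5: row 3 has {square, triangle, star, hexagon, diamond, cross} and column 5 has {square, hexagon, diamond, cross}, leaving only circle.
Row 1, column 5: row 1 has {square, triangle, diamond, cross} and column 5 has {circle, square, hexagon, diamond, cross}, leaving only star.
Row 1, column 2: row 1 has {square, triangle, star, diamond, cross} and column 2 has {circle, square, diamond, cross}, leaving only hexagon.
Row 1, column 4: row 1 has {square, triangle, star, hexagon, diamond, cross} and column 4 has {square, diamond, cross}, leaving only circle.
Row 5, column 5: row 5 has {circle, square, diamond, cross} and column 5 has {circle, square, star, hexagon, diamond, cross}, leaving only triangle.
Row 5, column 2: row 5 has {circle, square, triangle, diamond, cross} and column 2 has {circle, square, hexagon, diamond, cross}, leaving only star.
Row 4, column 2: row 4 has {circle, square, hexagon, diamond, cross} and column 2 has {circle, square, star, hexagon, diamond, cross}, leaving only triangle.
Row 4 already has {circle, square, triangle, hexagon, diamond, cross} and column 4 already has {circle, square, diamond, cross}, so row 4, column 4 must be star.

star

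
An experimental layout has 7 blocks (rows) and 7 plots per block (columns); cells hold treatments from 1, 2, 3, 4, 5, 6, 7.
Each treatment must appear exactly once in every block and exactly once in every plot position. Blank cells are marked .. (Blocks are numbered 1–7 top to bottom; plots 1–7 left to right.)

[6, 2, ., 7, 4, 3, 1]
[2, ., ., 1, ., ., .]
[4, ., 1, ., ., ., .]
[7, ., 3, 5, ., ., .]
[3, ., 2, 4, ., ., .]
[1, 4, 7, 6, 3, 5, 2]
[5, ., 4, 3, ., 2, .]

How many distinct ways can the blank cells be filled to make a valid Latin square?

19

Block 1, plot 3: eliminating its block and plot leaves {5}.
Block 2, plot 2: eliminating its block and plot leaves {3, 5, 6, 7}.
Block 2, plot 3: eliminating its block and plot leaves {5, 6}.
Block 2, plot 5: eliminating its block and plot leaves {5, 6, 7}.
Block 2, plot 6: eliminating its block and plot leaves {4, 6, 7}.
Block 2, plot 7: eliminating its block and plot leaves {3, 4, 5, 6, 7}.
Block 3, plot 2: eliminating its block and plot leaves {3, 5, 6, 7}.
Block 3, plot 4: eliminating its block and plot leaves {2}.
Block 3, plot 5: eliminating its block and plot leaves {2, 5, 6, 7}.
Block 3, plot 6: eliminating its block and plot leaves {6, 7}.
Block 3, plot 7: eliminating its block and plot leaves {3, 5, 6, 7}.
Block 4, plot 2: eliminating its block and plot leaves {1, 6}.
Block 4, plot 5: eliminating its block and plot leaves {1, 2, 6}.
Block 4, plot 6: eliminating its block and plot leaves {1, 4, 6}.
Block 4, plot 7: eliminating its block and plot leaves {4, 6}.
Block 5, plot 2: eliminating its block and plot leaves {1, 5, 6, 7}.
Block 5, plot 5: eliminating its block and plot leaves {1, 5, 6, 7}.
Block 5, plot 6: eliminating its block and plot leaves {1, 6, 7}.
Block 5, plot 7: eliminating its block and plot leaves {5, 6, 7}.
Block 7, plot 2: eliminating its block and plot leaves {1, 6, 7}.
Block 7, plot 5: eliminating its block and plot leaves {1, 6, 7}.
Block 7, plot 7: eliminating its block and plot leaves {6, 7}.
Enumerating the assignments across these blanks that avoid any block or plot repeat gives 19 completions.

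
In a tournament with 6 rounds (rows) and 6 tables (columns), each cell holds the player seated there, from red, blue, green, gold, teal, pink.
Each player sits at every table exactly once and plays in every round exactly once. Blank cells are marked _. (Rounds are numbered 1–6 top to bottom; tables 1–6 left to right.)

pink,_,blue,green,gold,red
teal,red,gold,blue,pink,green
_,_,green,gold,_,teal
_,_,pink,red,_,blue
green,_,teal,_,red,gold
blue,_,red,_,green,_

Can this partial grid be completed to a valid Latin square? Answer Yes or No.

Yes

No round or table among the givens repeats a symbol, and propagating forced cells runs into no contradiction.
One valid completion exists (for instance, pink teal blue green gold red / teal red gold blue pink green / red pink green gold blue teal / gold green pink red teal blue / green blue teal pink red gold / blue gold red teal green pink).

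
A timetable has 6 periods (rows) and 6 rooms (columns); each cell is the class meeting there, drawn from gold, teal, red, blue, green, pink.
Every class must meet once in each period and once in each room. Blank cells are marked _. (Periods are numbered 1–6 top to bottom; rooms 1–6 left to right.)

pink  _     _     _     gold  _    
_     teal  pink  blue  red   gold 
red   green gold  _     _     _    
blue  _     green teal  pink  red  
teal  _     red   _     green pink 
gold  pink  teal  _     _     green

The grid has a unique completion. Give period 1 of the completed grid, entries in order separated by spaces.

pink red blue green gold teal

Period 1, room 3: period 1 has {gold, pink} and room 3 has {gold, teal, red, green, pink}, leaving only blue.
Period 1, room 2: period 1 has {gold, blue, pink} and room 2 has {teal, green, pink}, leaving only red.
Period 1, room 4: period 1 has {gold, red, blue, pink} and room 4 has {teal, blue}, leaving only green.
Period 1, room 6: period 1 has {gold, red, blue, green, pink} and room 6 has {gold, red, green, pink}, leaving only teal.
So period 1 reads: pink red blue green gold teal.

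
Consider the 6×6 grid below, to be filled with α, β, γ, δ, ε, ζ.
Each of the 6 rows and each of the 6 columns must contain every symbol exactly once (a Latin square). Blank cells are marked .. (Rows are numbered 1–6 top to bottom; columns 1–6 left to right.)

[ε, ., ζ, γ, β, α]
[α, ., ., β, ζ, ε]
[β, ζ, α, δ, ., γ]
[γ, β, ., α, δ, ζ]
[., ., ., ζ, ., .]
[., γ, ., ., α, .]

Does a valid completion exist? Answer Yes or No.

No

Row 1, column 2: row 1 has {α, β, γ, ε, ζ} and column 2 has {β, γ, ζ}, so it must be δ.
Now row 2, column 2: row 2 together with column 2 already contain {α, β, γ, δ, ε, ζ} — every symbol — so nothing can go there. The grid has no valid completion.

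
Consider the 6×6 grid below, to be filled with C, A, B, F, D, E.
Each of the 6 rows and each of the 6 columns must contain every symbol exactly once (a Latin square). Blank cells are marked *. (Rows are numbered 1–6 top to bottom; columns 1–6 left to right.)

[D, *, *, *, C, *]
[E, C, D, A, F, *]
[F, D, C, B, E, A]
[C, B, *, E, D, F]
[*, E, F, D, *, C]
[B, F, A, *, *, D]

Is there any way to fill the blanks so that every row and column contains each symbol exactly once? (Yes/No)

No

Row 4, column 3: row 4 together with column 3 already contain {C, A, B, F, D, E} — every symbol — so nothing can go there. The grid has no valid completion.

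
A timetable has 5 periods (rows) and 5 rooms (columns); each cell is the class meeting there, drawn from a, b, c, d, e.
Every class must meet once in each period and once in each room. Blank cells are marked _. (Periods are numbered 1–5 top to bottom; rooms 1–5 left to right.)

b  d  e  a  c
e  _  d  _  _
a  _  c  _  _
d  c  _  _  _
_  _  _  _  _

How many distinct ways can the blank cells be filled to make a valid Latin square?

Period 2, room 2: eliminating its period and room leaves {a, b}.
Period 2, room 4: eliminating its period and room leaves {b, c}.
Period 2, room 5: eliminating its period and room leaves {a, b}.
Period 3, room 2: eliminating its period and room leaves {b, e}.
Period 3, room 4: eliminating its period and room leaves {b, d, e}.
Period 3, room 5: eliminating its period and room leaves {b, d, e}.
Period 4, room 3: eliminating its period and room leaves {a, b}.
Period 4, room 4: eliminating its period and room leaves {b, e}.
Period 4, room 5: eliminating its period and room leaves {a, b, e}.
Period 5, room 1: eliminating its period and room leaves {c}.
Period 5, room 2: eliminating its period and room leaves {a, b, e}.
Period 5, room 3: eliminating its period and room leaves {a, b}.
Period 5, room 4: eliminating its period and room leaves {b, c, d, e}.
Period 5, room 5: eliminating its period and room leaves {a, b, d, e}.
Enumerating the assignments across these blanks that avoid any period or room repeat gives 5 completions.

5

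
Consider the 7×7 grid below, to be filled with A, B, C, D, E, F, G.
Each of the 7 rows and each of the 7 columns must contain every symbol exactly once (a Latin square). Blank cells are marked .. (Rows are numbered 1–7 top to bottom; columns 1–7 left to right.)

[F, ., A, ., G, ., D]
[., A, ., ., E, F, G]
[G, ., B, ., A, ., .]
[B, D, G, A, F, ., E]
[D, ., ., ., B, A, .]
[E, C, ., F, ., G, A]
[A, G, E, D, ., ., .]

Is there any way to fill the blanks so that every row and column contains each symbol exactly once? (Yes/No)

No

Row 2, column 1: row 2 has {A, E, F, G} and column 1 has {A, B, D, E, F, G}, so it must be C.
Row 2, column 3: row 2 has {A, C, E, F, G} and column 3 has {A, B, E, G}, so it must be D.
Now row 6, column 3: row 6 together with column 3 already contain {A, B, C, D, E, F, G} — every symbol — so nothing can go there. The grid has no valid completion.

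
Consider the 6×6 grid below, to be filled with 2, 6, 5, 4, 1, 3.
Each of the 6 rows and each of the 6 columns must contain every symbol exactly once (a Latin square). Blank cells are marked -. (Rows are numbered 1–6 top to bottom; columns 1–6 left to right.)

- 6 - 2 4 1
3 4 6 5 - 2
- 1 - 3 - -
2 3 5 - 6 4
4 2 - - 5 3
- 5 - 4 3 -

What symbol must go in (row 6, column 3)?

2

Row 1, column 1: row 1 has {2, 6, 4, 1} and column 1 has {2, 4, 3}, leaving only 5.
Row 1, column 3: row 1 has {2, 6, 5, 4, 1} and column 3 has {6, 5}, leaving only 3.
Row 2, column 5: row 2 has {2, 6, 5, 4, 3} and column 5 has {6, 5, 4, 3}, leaving only 1.
Row 3, column 1: row 3 has {1, 3} and column 1 has {2, 5, 4, 3}, leaving only 6.
Row 3, column 5: row 3 has {6, 1, 3} and column 5 has {6, 5, 4, 1, 3}, leaving only 2.
Row 3, column 3: row 3 has {2, 6, 1, 3} and column 3 has {6, 5, 3}, leaving only 4.
Row 3, column 6: row 3 has {2, 6, 4, 1, 3} and column 6 has {2, 4, 1, 3}, leaving only 5.
Row 4, column 4: row 4 has {2, 6, 5, 4, 3} and column 4 has {2, 5, 4, 3}, leaving only 1.
Row 5, column 3: row 5 has {2, 5, 4, 3} and column 3 has {6, 5, 4, 3}, leaving only 1.
Row 6 already has {5, 4, 3} and column 3 already has {6, 5, 4, 1, 3}, so row 6, column 3 must be 2.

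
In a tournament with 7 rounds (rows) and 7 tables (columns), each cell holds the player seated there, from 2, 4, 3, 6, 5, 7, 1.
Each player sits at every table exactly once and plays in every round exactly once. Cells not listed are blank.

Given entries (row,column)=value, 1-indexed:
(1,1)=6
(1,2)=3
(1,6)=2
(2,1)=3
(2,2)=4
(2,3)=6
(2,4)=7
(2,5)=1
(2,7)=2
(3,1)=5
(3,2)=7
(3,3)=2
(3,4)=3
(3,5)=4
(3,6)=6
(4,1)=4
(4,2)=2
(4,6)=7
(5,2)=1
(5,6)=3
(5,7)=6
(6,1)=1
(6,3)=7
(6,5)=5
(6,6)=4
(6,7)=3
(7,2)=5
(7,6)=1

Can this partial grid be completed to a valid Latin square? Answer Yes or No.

Yes

No round or table among the givens repeats a symbol, and propagating forced cells runs into no contradiction.
One valid completion exists (for instance, 6 3 5 1 7 2 4 / 3 4 6 7 1 5 2 / 5 7 2 3 4 6 1 / 4 2 1 6 3 7 5 / 7 1 4 5 2 3 6 / 1 6 7 2 5 4 3 / 2 5 3 4 6 1 7).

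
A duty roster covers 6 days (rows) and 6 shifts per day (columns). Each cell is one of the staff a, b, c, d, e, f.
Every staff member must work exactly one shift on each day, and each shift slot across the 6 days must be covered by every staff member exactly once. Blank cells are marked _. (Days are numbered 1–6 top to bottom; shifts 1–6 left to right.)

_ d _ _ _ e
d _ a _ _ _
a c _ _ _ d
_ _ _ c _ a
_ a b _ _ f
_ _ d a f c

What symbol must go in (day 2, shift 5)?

Day 2, shift 6: day 2 has {a, d} and shift 6 has {a, c, d, e, f}, leaving only b.
Day 2, shift 5 is narrowed to {c, e}.
If it were e, then day 2, shift 4 would be left with no valid symbol.
So day 2, shift 5 must be c.

c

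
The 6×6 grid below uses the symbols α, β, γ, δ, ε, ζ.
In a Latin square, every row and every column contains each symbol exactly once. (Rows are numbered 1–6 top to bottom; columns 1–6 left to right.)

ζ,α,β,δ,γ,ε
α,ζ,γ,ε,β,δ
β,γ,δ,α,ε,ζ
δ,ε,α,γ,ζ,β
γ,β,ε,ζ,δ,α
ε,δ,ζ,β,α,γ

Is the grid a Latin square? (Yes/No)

Each row is a permutation of the 6 symbols, and so is each column.

Yes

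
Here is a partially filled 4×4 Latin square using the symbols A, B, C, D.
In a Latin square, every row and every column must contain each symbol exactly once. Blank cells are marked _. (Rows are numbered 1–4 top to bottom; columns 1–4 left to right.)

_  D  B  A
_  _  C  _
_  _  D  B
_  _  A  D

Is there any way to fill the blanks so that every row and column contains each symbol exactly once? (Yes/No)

Row 2, column 4: row 2 together with column 4 already contain {A, B, C, D} — every symbol — so nothing can go there. The grid has no valid completion.

No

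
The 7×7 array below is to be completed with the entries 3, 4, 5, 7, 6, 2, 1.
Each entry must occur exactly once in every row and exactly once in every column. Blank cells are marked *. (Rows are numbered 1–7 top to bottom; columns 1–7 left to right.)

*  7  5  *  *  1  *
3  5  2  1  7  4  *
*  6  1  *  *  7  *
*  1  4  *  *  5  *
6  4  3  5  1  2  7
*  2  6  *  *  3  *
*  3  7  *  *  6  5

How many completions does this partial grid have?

14

Row 1, column 1: eliminating its row and column leaves {4, 2}.
Row 1, column 4: eliminating its row and column leaves {3, 4, 6, 2}.
Row 1, column 5: eliminating its row and column leaves {3, 4, 6, 2}.
Row 1, column 7: eliminating its row and column leaves {3, 4, 6, 2}.
Row 2, column 7: eliminating its row and column leaves {6}.
Row 3, column 1: eliminating its row and column leaves {4, 5, 2}.
Row 3, column 4: eliminating its row and column leaves {3, 4, 2}.
Row 3, column 5: eliminating its row and column leaves {3, 4, 5, 2}.
Row 3, column 7: eliminating its row and column leaves {3, 4, 2}.
Row 4, column 1: eliminating its row and column leaves {7, 2}.
Row 4, column 4: eliminating its row and column leaves {3, 7, 6, 2}.
Row 4, column 5: eliminating its row and column leaves {3, 6, 2}.
Row 4, column 7: eliminating its row and column leaves {3, 6, 2}.
Row 6, column 1: eliminating its row and column leaves {4, 5, 7, 1}.
Row 6, column 4: eliminating its row and column leaves {4, 7}.
Row 6, column 5: eliminating its row and column leaves {4, 5}.
Row 6, column 7: eliminating its row and column leaves {4, 1}.
Row 7, column 1: eliminating its row and column leaves {4, 2, 1}.
Row 7, column 4: eliminating its row and column leaves {4, 2}.
Row 7, column 5: eliminating its row and column leaves {4, 2}.
Enumerating the assignments across these blanks that avoid any row or column repeat gives 14 completions.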